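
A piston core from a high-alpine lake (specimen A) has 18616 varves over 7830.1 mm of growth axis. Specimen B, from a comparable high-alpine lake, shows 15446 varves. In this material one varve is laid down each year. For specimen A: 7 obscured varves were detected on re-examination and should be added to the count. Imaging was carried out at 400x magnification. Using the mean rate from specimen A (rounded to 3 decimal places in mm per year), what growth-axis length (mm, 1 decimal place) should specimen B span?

6487.3 mm

Specimen A: adjusted count: 18616 + 7 = 18623 varves.
A: Extension rate ≈ 7830.1 / 18623 = 0.420 mm/year.
B's length ≈ 0.420 × 15446 = 6487.3 mm.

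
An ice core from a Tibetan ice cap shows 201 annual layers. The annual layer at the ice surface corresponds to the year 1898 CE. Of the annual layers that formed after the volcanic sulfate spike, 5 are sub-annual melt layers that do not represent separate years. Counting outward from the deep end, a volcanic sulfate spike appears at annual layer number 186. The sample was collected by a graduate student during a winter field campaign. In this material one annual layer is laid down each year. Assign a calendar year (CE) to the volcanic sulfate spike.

Between annual layer 186 and the ice surface there are 201 − 186 = 15 annual layers.
15 − 5 false = 10 true annual layers after the volcanic sulfate spike.
1898 − 10 = 1888 CE.

1888 CE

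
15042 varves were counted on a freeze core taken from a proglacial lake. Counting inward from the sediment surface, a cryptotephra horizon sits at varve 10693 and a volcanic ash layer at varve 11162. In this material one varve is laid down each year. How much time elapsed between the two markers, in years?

469 years

11162 − 10693 = 469 varves lie between the two events.
One varve per year makes the interval 469 years.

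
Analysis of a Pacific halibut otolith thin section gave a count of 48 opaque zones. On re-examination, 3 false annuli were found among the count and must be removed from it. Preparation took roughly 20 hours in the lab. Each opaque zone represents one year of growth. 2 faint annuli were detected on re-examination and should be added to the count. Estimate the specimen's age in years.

After corrections the count is 48 − 3 + 2 = 47 opaque zones.
With a one-to-one opaque zone periodicity this is 47 years.

47 years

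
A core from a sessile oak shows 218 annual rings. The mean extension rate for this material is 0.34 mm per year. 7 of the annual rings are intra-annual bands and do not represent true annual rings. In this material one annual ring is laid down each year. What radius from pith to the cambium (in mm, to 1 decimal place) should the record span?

71.7 mm

Adjusted count: 218 − 7 = 211 annual rings.
211 years at 0.34 mm/year gives 0.34 × 211 = 71.7 mm.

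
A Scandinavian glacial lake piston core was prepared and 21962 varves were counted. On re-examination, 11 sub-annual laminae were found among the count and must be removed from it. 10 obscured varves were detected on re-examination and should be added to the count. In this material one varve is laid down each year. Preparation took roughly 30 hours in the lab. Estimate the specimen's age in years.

21961 yr

Correcting the raw count gives 21962 − 11 + 10 = 21961 true varves.
One varve per year makes the duration 21961 years.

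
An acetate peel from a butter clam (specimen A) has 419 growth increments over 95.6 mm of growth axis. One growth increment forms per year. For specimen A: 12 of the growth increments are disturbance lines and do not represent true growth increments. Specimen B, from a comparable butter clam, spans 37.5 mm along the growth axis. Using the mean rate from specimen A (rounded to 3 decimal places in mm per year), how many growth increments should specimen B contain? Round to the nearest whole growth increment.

Specimen A: true growth increment count = 419 − 12 = 407.
A: 95.6 mm over 407 years gives 95.6 / 407 ≈ 0.235 mm/year.
Specimen B: 37.5 mm / 0.235 mm per year = 159.57 years ≈ 160 growth increments.

160 growth increments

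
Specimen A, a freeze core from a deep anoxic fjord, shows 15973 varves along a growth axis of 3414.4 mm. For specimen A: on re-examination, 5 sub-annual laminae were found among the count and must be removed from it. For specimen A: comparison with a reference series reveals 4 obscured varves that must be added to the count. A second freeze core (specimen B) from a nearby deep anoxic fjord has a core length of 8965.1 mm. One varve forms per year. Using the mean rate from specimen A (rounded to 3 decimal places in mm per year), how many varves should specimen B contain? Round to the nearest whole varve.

Specimen A: true varve count = 15973 − 5 + 4 = 15972.
A: 3414.4 mm over 15972 years gives 3414.4 / 15972 ≈ 0.214 mm per year.
For B, 8965.1 / 0.214 = 41892.99 years ≈ 41893 varves.

41893 varves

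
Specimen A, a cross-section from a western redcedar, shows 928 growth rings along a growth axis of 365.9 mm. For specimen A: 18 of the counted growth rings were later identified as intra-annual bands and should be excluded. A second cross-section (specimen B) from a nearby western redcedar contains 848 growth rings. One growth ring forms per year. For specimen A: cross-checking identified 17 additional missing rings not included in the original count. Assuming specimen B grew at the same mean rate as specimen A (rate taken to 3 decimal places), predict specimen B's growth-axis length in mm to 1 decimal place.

Specimen A: adjusted count: 928 − 18 + 17 = 927 growth rings.
A: 365.9 mm over 927 years gives 365.9 / 927 ≈ 0.395 mm/yr.
For B, 0.395 mm/year × 848 years = 335.0 mm.

335.0 mm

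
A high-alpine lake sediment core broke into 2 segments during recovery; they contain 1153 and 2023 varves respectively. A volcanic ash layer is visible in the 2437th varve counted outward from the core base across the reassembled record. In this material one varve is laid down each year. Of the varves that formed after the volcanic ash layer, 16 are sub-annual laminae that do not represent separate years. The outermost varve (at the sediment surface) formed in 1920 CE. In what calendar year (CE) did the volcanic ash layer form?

1197 CE

Total varves = 1153 + 2023 = 3176.
3176 − 2437 = 739 varves lie beyond the volcanic ash layer toward the sediment surface.
Removing the 16 false varves leaves 739 − 16 = 723 true varves beyond the volcanic ash layer.
Counting back 723 years from 1920 CE places the volcanic ash layer in 1920 − 723 = 1197 CE.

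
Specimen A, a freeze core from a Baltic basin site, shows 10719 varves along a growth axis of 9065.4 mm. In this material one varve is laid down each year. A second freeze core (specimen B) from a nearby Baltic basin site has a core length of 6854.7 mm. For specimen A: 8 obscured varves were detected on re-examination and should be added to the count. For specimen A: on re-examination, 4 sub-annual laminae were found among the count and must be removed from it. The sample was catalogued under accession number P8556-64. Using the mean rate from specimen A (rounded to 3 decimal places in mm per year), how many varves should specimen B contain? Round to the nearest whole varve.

8112 varves

Specimen A: true varve count = 10719 − 4 + 8 = 10723.
A: Mean rate = 9065.4 mm / 10723 years ≈ 0.845 mm/yr.
B spans 6854.7 / 0.845 = 8112.07 years ≈ 8112 varves.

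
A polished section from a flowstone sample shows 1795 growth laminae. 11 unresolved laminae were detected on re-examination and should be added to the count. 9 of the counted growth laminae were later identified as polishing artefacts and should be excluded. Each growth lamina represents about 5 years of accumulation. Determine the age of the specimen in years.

8985 years

True growth lamina count = 1795 − 9 + 11 = 1797.
1797 growth laminae at 5 years each span 1797 × 5 = 8985 years.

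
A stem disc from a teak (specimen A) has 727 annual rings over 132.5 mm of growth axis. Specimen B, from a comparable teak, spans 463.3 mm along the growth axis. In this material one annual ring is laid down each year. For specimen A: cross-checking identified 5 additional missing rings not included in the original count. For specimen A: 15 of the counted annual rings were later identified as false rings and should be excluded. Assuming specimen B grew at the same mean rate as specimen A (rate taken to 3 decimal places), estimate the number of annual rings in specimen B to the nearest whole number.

Specimen A: correcting the raw count gives 727 − 15 + 5 = 717 true annual rings.
A: 132.5 mm over 717 years gives 132.5 / 717 ≈ 0.185 mm/year.
Specimen B: 463.3 mm / 0.185 mm per year = 2504.32 years ≈ 2504 annual rings.

2504 annual rings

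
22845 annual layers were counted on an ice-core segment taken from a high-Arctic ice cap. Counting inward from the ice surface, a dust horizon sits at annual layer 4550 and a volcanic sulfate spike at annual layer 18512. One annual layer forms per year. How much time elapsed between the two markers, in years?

The two markers are separated by 18512 − 4550 = 13962 annual layers.
At one annual layer per year, 13962 years elapsed between them.

13962 yr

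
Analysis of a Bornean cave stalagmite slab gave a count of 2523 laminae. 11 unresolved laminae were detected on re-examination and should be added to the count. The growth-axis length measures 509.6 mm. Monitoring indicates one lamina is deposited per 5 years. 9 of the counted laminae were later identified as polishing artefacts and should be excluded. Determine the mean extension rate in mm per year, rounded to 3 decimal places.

0.040 mm per year

True lamina count = 2523 − 9 + 11 = 2525.
Multiplying by 5 years per lamina: 2525 × 5 = 12625 years.
Mean rate = 509.6 mm / 12625 years ≈ 0.040 mm per year.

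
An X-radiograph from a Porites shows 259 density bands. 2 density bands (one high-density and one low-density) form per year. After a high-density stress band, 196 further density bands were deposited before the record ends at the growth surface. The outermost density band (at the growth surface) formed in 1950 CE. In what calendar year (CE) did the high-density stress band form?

1852 CE

196 density bands formed after the high-density stress band.
Dividing by 2 density bands per year: 196 / 2 = 98 years.
1950 − 98 = 1852 CE.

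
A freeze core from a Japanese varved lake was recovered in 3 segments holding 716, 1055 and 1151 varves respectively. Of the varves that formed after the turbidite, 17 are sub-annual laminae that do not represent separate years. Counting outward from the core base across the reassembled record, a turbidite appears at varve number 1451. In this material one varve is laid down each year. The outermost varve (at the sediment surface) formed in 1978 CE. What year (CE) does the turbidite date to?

524 CE

Total varves = 716 + 1055 + 1151 = 2922.
Between varve 1451 and the sediment surface there are 2922 − 1451 = 1471 varves.
1471 − 17 false = 1454 true varves after the turbidite.
Counting back 1454 years from 1978 CE places the turbidite in 1978 − 1454 = 524 CE.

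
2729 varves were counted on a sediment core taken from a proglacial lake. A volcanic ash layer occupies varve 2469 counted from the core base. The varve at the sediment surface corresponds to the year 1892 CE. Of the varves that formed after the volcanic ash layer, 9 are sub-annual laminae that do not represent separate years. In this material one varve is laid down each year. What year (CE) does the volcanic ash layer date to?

The volcanic ash layer sits at varve 2469 from the core base, so 2729 − 2469 = 260 varves formed after it.
260 − 9 false = 251 true varves after the volcanic ash layer.
Counting back 251 years from 1892 CE places the volcanic ash layer in 1892 − 251 = 1641 CE.

1641 CE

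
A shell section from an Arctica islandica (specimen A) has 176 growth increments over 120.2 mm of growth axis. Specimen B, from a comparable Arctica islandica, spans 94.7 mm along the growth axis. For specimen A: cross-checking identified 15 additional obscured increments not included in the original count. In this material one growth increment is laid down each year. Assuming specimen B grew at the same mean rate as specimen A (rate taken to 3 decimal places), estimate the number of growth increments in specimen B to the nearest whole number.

151 growth increments

Specimen A: correcting the raw count gives 176 + 15 = 191 true growth increments.
A: Extension rate ≈ 120.2 / 191 = 0.629 mm per year.
B spans 94.7 / 0.629 = 150.56 years ≈ 151 growth increments.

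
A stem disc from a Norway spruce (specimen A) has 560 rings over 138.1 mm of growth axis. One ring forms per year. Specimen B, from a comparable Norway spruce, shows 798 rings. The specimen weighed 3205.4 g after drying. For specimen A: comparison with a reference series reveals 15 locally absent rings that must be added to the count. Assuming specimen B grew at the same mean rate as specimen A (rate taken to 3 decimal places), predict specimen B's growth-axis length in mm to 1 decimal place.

191.5 mm

Specimen A: correcting the raw count gives 560 + 15 = 575 true rings.
A: 138.1 mm over 575 years gives 138.1 / 575 ≈ 0.240 mm/year.
Length of B = 0.240 × 798 = 191.5 mm.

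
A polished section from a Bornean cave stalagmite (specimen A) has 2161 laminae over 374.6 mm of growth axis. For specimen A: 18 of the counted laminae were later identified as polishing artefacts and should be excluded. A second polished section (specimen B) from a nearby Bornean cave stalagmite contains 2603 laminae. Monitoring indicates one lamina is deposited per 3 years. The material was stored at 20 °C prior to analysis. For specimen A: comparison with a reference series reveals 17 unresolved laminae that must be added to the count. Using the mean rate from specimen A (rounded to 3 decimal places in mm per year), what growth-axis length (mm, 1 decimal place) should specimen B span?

Specimen A: true lamina count = 2161 − 18 + 17 = 2160.
Specimen A: at 3 years per lamina, 2160 × 3 = 6480 years.
A: Extension rate ≈ 374.6 / 6480 = 0.058 mm per year.
Specimen B: 2603 laminae at 3 years each span 2603 × 3 = 7809 years. Length of B = 0.058 × 7809 = 452.9 mm.

452.9 mm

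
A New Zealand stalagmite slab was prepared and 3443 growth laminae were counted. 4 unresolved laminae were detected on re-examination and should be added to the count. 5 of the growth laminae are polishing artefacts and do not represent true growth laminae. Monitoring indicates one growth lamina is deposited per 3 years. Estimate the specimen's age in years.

Adjusted count: 3443 − 5 + 4 = 3442 growth laminae.
Multiplying by 3 years per growth lamina: 3442 × 3 = 10326 years.

10326 years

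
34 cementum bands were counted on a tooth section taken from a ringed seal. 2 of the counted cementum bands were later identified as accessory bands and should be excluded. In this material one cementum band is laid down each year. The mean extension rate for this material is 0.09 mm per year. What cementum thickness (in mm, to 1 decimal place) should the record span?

After corrections the count is 34 − 2 = 32 cementum bands.
32 years at 0.09 mm/year gives 0.09 × 32 = 2.9 mm.

2.9 mm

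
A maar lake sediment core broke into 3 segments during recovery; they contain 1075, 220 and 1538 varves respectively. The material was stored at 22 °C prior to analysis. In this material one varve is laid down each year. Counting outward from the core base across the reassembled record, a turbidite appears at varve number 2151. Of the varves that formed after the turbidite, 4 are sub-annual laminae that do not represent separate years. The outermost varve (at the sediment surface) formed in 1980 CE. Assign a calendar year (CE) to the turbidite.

Total varves = 1075 + 220 + 1538 = 2833.
Between varve 2151 and the sediment surface there are 2833 − 2151 = 682 varves.
682 − 4 false = 678 true varves after the turbidite.
The varve at the sediment surface is 1980 CE, so the turbidite dates to 1980 − 678 = 1302 CE.

1302 CE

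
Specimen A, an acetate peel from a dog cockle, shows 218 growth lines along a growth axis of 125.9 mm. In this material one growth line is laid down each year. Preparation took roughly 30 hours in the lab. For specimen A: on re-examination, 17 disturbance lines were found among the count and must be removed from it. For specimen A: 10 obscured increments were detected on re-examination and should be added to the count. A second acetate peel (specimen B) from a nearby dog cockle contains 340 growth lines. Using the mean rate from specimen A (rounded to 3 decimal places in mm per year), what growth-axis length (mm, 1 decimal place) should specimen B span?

Specimen A: true growth line count = 218 − 17 + 10 = 211.
A: Extension rate ≈ 125.9 / 211 = 0.597 mm/yr.
For B, 0.597 mm/year × 340 years = 203.0 mm.

203.0 mm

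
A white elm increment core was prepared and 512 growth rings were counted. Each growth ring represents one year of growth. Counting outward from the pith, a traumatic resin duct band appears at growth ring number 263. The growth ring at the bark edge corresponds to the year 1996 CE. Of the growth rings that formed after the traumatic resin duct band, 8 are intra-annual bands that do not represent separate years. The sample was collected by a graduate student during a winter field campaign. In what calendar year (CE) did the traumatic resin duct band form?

1755 CE

The traumatic resin duct band sits at growth ring 263 from the pith, so 512 − 263 = 249 growth rings formed after it.
Excluding 8 false growth rings: 249 − 8 = 241.
Counting back 241 years from 1996 CE places the traumatic resin duct band in 1996 − 241 = 1755 CE.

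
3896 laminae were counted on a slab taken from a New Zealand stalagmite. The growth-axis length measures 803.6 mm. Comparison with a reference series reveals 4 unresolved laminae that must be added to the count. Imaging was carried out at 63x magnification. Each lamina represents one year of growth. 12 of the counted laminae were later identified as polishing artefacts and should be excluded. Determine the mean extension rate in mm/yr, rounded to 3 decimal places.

0.207 mm/yr

After corrections the count is 3896 − 12 + 4 = 3888 laminae.
Mean rate = 803.6 mm / 3888 years ≈ 0.207 mm/yr.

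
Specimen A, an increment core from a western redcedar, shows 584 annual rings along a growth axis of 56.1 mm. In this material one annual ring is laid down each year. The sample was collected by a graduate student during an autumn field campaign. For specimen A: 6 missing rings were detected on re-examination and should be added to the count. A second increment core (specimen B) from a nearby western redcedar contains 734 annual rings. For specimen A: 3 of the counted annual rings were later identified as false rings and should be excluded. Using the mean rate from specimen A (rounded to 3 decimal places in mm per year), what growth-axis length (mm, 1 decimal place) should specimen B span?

70.5 mm

Specimen A: correcting the raw count gives 584 − 3 + 6 = 587 true annual rings.
A: 56.1 mm over 587 years gives 56.1 / 587 ≈ 0.096 mm per year.
For B, 0.096 mm/year × 734 years = 70.5 mm.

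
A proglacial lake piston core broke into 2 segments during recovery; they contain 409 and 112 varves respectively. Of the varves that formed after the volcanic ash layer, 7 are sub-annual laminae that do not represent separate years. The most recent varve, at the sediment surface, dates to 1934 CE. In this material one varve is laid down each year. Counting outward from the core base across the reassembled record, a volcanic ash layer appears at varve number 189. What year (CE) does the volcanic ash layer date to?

1609 CE

Total varves = 409 + 112 = 521.
The volcanic ash layer sits at varve 189 from the core base, so 521 − 189 = 332 varves formed after it.
332 − 7 false = 325 true varves after the volcanic ash layer.
The varve at the sediment surface is 1934 CE, so the volcanic ash layer dates to 1934 − 325 = 1609 CE.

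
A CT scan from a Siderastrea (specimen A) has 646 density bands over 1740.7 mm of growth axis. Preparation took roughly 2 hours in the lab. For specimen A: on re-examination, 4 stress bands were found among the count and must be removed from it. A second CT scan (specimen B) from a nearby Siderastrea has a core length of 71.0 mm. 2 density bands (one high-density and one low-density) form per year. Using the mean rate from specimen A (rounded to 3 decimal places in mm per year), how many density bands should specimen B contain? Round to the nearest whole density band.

Specimen A: correcting the raw count gives 646 − 4 = 642 true density bands.
Specimen A: with 2 density bands per year, 642 / 2 = 321 years.
A: Mean rate = 1740.7 mm / 321 years ≈ 5.423 mm/year.
Specimen B: 71.0 mm / 5.423 mm per year = 13.09 years; at 2 density bands per year that is 13.09 × 2 ≈ 26 density bands.

26 density bands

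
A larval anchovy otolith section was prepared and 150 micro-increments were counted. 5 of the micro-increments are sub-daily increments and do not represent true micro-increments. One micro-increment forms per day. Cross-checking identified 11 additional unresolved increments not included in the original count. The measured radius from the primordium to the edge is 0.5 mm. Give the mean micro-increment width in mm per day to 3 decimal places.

True micro-increment count = 150 − 5 + 11 = 156.
Extension rate ≈ 0.5 / 156 = 0.003 mm per day.

0.003 mm per day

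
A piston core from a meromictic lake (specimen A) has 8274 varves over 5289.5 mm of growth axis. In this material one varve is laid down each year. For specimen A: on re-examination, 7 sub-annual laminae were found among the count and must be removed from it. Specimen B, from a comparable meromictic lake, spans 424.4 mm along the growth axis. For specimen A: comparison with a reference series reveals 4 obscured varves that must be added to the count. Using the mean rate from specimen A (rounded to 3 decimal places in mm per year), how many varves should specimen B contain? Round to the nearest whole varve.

663 varves

Specimen A: correcting the raw count gives 8274 − 7 + 4 = 8271 true varves.
A: Extension rate ≈ 5289.5 / 8271 = 0.640 mm/yr.
B spans 424.4 / 0.640 = 663.12 years ≈ 663 varves.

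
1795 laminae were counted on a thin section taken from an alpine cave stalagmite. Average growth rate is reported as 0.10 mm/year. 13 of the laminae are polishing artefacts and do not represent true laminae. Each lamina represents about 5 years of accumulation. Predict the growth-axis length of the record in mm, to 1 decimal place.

891.0 mm

Adjusted count: 1795 − 13 = 1782 laminae.
1782 laminae at 5 years each span 1782 × 5 = 8910 years.
Length ≈ 0.10 × 8910 = 891.0 mm.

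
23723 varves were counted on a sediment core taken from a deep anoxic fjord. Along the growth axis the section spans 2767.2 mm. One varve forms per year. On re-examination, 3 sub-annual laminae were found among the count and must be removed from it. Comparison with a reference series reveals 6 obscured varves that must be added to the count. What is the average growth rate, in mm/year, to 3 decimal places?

0.117 mm/year

Adjusted count: 23723 − 3 + 6 = 23726 varves.
Mean rate = 2767.2 mm / 23726 years ≈ 0.117 mm/year.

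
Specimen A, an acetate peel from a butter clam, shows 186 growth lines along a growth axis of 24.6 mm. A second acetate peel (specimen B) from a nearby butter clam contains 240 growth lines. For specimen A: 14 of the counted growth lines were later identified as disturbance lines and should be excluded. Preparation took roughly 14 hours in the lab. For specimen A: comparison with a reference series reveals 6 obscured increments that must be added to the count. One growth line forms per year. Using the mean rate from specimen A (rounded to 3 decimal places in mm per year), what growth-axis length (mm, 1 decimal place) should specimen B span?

33.1 mm

Specimen A: adjusted count: 186 − 14 + 6 = 178 growth lines.
A: 24.6 mm over 178 years gives 24.6 / 178 ≈ 0.138 mm/year.
B's length ≈ 0.138 × 240 = 33.1 mm.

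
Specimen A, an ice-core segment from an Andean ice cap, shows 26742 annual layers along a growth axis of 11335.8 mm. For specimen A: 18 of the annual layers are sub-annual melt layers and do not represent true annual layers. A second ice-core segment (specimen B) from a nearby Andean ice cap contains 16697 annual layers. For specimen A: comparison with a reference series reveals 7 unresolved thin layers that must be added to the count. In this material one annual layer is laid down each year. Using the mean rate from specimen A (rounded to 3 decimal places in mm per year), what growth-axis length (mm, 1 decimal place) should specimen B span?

Specimen A: after corrections the count is 26742 − 18 + 7 = 26731 annual layers.
A: Extension rate ≈ 11335.8 / 26731 = 0.424 mm/year.
For B, 0.424 mm/year × 16697 years = 7079.5 mm.

7079.5 mm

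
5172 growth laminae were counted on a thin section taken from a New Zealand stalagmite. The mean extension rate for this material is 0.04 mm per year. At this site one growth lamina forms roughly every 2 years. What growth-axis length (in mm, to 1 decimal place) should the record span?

5172 growth laminae at 2 years each span 5172 × 2 = 10344 years.
Predicted length = 0.04 mm/year × 10344 years = 413.8 mm.

413.8 mm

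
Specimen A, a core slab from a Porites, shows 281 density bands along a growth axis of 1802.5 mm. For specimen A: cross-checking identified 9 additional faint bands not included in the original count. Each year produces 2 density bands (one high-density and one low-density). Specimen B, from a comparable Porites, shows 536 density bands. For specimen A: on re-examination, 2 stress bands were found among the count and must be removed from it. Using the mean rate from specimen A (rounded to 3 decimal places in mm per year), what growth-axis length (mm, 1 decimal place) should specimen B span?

Specimen A: after corrections the count is 281 − 2 + 9 = 288 density bands.
Specimen A: dividing by 2 density bands per year: 288 / 2 = 144 years.
A: Mean rate = 1802.5 mm / 144 years ≈ 12.517 mm/yr.
Specimen B: dividing by 2 density bands per year: 536 / 2 = 268 years. B's length ≈ 12.517 × 268 = 3354.6 mm.

3354.6 mm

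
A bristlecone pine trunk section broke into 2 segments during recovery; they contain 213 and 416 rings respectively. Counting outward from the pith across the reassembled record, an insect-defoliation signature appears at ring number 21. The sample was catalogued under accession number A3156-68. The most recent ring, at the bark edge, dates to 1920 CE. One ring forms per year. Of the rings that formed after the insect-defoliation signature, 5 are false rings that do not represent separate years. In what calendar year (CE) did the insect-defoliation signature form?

1317 CE

Total rings = 213 + 416 = 629.
The insect-defoliation signature sits at ring 21 from the pith, so 629 − 21 = 608 rings formed after it.
Excluding 5 false rings: 608 − 5 = 603.
Counting back 603 years from 1920 CE places the insect-defoliation signature in 1920 − 603 = 1317 CE.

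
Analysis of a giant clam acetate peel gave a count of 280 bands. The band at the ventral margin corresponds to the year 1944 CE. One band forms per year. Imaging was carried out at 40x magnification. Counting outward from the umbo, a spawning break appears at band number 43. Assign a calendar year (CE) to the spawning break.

1707 CE

The spawning break sits at band 43 from the umbo, so 280 − 43 = 237 bands formed after it.
The band at the ventral margin is 1944 CE, so the spawning break dates to 1944 − 237 = 1707 CE.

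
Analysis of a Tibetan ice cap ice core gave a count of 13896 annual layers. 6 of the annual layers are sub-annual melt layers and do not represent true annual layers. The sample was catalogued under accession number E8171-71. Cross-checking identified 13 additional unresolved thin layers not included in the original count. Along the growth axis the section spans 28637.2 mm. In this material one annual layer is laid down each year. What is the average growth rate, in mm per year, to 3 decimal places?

True annual layer count = 13896 − 6 + 13 = 13903.
Mean rate = 28637.2 mm / 13903 years ≈ 2.060 mm per year.

2.060 mm per year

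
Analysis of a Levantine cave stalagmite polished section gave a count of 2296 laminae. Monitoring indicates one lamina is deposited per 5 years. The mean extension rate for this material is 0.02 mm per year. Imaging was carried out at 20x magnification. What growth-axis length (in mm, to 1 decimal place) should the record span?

229.6 mm

2296 laminae at 5 years each span 2296 × 5 = 11480 years.
Length ≈ 0.02 × 11480 = 229.6 mm.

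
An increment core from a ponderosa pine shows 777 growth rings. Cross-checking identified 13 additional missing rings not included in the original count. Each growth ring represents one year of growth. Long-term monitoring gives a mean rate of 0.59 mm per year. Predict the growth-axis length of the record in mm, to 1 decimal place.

466.1 mm

After corrections the count is 777 + 13 = 790 growth rings.
Predicted length = 0.59 mm/year × 790 years = 466.1 mm.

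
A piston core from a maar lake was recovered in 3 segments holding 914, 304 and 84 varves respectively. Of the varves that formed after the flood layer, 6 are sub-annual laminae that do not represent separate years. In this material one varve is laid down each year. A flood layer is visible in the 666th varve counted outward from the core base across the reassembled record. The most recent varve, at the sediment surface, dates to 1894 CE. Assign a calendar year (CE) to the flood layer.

1264 CE

Total varves = 914 + 304 + 84 = 1302.
1302 − 666 = 636 varves lie beyond the flood layer toward the sediment surface.
Excluding 6 false varves: 636 − 6 = 630.
Counting back 630 years from 1894 CE places the flood layer in 1894 − 630 = 1264 CE.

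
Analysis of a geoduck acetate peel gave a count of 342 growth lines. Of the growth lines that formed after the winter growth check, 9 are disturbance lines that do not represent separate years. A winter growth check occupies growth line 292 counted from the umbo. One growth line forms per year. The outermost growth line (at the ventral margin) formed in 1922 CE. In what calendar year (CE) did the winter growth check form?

1881 CE

The winter growth check sits at growth line 292 from the umbo, so 342 − 292 = 50 growth lines formed after it.
Excluding 9 false growth lines: 50 − 9 = 41.
Counting back 41 years from 1922 CE places the winter growth check in 1922 − 41 = 1881 CE.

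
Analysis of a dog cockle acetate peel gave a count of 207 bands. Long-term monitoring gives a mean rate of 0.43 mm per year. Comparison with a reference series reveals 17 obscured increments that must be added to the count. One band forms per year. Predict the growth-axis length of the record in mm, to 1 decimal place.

True band count = 207 + 17 = 224.
Predicted length = 0.43 mm/year × 224 years = 96.3 mm.

96.3 mm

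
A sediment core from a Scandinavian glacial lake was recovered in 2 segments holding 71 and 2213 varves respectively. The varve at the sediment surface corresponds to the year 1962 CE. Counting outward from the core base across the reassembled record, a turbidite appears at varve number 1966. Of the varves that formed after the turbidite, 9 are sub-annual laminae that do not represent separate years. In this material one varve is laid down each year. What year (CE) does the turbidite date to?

Total varves = 71 + 2213 = 2284.
2284 − 1966 = 318 varves lie beyond the turbidite toward the sediment surface.
318 − 9 false = 309 true varves after the turbidite.
1962 − 309 = 1653 CE.

1653 CE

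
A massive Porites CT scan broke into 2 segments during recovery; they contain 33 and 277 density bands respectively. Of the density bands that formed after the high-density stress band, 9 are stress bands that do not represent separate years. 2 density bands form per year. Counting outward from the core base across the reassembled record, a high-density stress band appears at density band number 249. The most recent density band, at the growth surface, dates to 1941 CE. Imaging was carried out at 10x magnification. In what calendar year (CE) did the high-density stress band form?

1915 CE

Total density bands = 33 + 277 = 310.
Between density band 249 and the growth surface there are 310 − 249 = 61 density bands.
Removing the 9 false density bands leaves 61 − 9 = 52 true density bands beyond the high-density stress band.
52 density bands at 2 per year is 52 / 2 = 26 years.
The density band at the growth surface is 1941 CE, so the high-density stress band dates to 1941 − 26 = 1915 CE.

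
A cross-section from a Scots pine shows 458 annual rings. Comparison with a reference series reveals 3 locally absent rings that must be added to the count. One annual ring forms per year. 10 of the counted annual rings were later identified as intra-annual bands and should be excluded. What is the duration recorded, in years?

451 yr

After corrections the count is 458 − 10 + 3 = 451 annual rings.
One annual ring per year makes the duration 451 years.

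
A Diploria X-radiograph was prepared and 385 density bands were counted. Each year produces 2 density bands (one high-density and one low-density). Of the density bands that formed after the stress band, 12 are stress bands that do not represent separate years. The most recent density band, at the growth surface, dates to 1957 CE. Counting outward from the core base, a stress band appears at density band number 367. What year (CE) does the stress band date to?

Between density band 367 and the growth surface there are 385 − 367 = 18 density bands.
Excluding 12 false density bands: 18 − 12 = 6.
6 density bands at 2 per year is 6 / 2 = 3 years.
The density band at the growth surface is 1957 CE, so the stress band dates to 1957 − 3 = 1954 CE.

1954 CE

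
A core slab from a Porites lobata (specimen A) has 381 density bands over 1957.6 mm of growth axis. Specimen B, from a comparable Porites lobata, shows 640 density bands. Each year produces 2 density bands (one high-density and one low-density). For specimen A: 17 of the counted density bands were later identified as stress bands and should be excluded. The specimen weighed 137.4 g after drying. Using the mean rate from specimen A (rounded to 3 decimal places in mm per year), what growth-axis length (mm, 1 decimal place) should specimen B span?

3441.9 mm

Specimen A: after corrections the count is 381 − 17 = 364 density bands.
Specimen A: with 2 density bands per year, 364 / 2 = 182 years.
A: Extension rate ≈ 1957.6 / 182 = 10.756 mm/year.
Specimen B: 640 density bands at 2 per year is 640 / 2 = 320 years. Length of B = 10.756 × 320 = 3441.9 mm.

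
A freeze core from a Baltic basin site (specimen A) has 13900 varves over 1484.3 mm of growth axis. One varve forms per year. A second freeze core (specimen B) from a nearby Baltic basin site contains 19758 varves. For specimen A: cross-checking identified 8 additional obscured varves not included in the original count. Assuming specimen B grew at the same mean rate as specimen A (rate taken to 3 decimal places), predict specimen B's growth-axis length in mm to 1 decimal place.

Specimen A: true varve count = 13900 + 8 = 13908.
A: Mean rate = 1484.3 mm / 13908 years ≈ 0.107 mm per year.
Length of B = 0.107 × 19758 = 2114.1 mm.

2114.1 mm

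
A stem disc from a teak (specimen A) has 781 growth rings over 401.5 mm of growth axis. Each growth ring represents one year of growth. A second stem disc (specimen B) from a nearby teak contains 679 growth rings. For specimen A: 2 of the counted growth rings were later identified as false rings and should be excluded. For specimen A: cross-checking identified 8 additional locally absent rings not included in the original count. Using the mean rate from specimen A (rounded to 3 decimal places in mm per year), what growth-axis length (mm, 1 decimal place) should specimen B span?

Specimen A: adjusted count: 781 − 2 + 8 = 787 growth rings.
A: Mean rate = 401.5 mm / 787 years ≈ 0.510 mm/yr.
B's length ≈ 0.510 × 679 = 346.3 mm.

346.3 mm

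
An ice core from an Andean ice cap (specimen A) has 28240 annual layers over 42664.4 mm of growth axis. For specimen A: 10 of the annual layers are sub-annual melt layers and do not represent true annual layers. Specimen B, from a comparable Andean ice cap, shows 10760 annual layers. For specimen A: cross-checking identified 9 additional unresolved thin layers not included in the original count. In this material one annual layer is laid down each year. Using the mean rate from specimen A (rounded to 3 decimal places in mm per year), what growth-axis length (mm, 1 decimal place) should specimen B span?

16258.4 mm

Specimen A: correcting the raw count gives 28240 − 10 + 9 = 28239 true annual layers.
A: Mean rate = 42664.4 mm / 28239 years ≈ 1.511 mm per year.
For B, 1.511 mm/year × 10760 years = 16258.4 mm.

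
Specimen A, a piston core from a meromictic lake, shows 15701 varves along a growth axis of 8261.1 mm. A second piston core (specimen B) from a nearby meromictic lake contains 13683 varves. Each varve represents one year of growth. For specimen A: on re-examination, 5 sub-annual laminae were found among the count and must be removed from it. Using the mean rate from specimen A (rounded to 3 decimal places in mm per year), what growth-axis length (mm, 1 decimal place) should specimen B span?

Specimen A: correcting the raw count gives 15701 − 5 = 15696 true varves.
A: 8261.1 mm over 15696 years gives 8261.1 / 15696 ≈ 0.526 mm/year.
For B, 0.526 mm/year × 13683 years = 7197.3 mm.

7197.3 mm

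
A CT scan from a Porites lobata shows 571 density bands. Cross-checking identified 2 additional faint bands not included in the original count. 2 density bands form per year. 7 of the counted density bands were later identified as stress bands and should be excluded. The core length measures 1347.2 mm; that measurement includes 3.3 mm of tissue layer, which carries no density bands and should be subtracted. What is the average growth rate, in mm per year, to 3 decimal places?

Correcting the raw count gives 571 − 7 + 2 = 566 true density bands.
With 2 density bands per year, 566 / 2 = 283 years.
Net length = 1347.2 − 3.3 = 1343.9 mm.
1343.9 mm over 283 years gives 1343.9 / 283 ≈ 4.749 mm per year.

4.749 mm per year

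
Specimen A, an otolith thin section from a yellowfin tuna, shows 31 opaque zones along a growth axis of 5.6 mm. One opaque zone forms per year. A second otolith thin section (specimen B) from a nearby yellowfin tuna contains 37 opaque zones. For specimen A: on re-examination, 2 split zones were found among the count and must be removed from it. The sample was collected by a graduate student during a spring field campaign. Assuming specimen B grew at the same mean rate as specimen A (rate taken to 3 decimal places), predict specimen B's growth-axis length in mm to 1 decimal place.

7.1 mm

Specimen A: correcting the raw count gives 31 − 2 = 29 true opaque zones.
A: Mean rate = 5.6 mm / 29 years ≈ 0.193 mm/yr.
B's length ≈ 0.193 × 37 = 7.1 mm.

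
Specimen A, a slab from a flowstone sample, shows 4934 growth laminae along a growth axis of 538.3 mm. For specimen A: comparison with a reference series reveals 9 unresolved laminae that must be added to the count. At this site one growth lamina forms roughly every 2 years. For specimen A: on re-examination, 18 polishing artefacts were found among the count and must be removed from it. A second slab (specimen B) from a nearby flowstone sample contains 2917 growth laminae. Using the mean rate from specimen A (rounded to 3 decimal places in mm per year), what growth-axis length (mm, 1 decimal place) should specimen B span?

320.9 mm

Specimen A: correcting the raw count gives 4934 − 18 + 9 = 4925 true growth laminae.
Specimen A: at 2 years per growth lamina, 4925 × 2 = 9850 years.
A: 538.3 mm over 9850 years gives 538.3 / 9850 ≈ 0.055 mm/year.
Specimen B: 2917 growth laminae at 2 years each span 2917 × 2 = 5834 years. Length of B = 0.055 × 5834 = 320.9 mm.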